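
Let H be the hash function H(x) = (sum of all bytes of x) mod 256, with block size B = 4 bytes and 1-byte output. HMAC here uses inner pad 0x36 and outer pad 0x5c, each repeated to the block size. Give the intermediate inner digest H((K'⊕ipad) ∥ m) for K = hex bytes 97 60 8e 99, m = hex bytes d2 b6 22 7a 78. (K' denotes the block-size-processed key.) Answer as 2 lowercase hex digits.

fa

Key hex bytes 97 60 8e 99 is exactly B = 4 bytes: K' = 97 60 8e 99.
K' ⊕ ipad = a1 56 b8 af.
Inner input = a1 56 b8 af ∥ d2 b6 22 7a 78.
Inner hash: sum = 161+86+184+175+210+182+34+122+120 = 1274; mod 256 = 250 → fa.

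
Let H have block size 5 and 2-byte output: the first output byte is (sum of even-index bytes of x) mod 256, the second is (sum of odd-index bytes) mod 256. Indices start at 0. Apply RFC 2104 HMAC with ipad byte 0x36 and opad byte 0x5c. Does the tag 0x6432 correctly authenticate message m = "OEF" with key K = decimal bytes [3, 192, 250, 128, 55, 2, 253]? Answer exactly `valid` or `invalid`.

valid

Key decimal bytes [3, 192, 250, 128, 55, 2, 253] = 03 c0 fa 80 37 02 fd is 7 bytes > B = 5, so hash it first: H(key) = 31 42, then zero-pad to 5 bytes: K' = 31 42 00 00 00.
K' ⊕ ipad = 07 74 36 36 36; K' ⊕ opad = 6d 1e 5c 5c 5c.
Inner hash: even-index sum = 184 mod 256 = 184; odd-index sum = 319 mod 256 = 63 → b8 3f.
Outer hash (recomputed tag): even-index sum = 356 mod 256 = 100; odd-index sum = 306 mod 256 = 50 → 64 32.
Recomputed tag = 6432; claimed = 6432 → match.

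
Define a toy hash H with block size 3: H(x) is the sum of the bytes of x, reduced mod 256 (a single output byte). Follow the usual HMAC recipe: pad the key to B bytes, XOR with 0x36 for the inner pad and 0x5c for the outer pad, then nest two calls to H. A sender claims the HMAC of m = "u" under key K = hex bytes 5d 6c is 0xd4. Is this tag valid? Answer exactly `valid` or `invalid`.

Key hex bytes 5d 6c is 2 bytes ≤ B = 3; zero-pad to 3 bytes: K' = 5d 6c 00.
K' ⊕ ipad = 6b 5a 36; K' ⊕ opad = 01 30 5c.
Inner hash: sum = 107+90+54+117 = 368; mod 256 = 112 → 70.
Outer hash (recomputed tag): sum = 1+48+92+112 = 253 → fd.
Recomputed tag = fd; claimed = d4 → mismatch.

invalid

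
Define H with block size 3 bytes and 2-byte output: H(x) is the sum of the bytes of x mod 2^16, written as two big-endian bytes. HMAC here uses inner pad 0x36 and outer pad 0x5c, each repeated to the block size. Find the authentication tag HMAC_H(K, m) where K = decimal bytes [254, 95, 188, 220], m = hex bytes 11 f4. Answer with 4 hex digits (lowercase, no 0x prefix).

Key decimal bytes [254, 95, 188, 220] = fe 5f bc dc is 4 bytes > B = 3, so hash it first: H(key) = 02 f5, then zero-pad to 3 bytes: K' = 02 f5 00.
K' ⊕ ipad = 34 c3 36.  K' ⊕ opad = 5e a9 5c.
Inner input = (K'⊕ipad) ∥ m = 34 c3 36 ∥ 11 f4.
Inner hash: sum = 52+195+54+17+244 = 562 → 02 32.
Outer input = (K'⊕opad) ∥ inner = 5e a9 5c ∥ 02 32.
Outer hash (tag): sum = 94+169+92+2+50 = 407 → 01 97.

0197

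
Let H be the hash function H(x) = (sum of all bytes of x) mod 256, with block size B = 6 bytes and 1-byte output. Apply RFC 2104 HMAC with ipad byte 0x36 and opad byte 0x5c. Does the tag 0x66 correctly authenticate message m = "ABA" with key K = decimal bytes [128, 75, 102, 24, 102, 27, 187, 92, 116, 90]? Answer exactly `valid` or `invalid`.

invalid

Key decimal bytes [128, 75, 102, 24, 102, 27, 187, 92, 116, 90] = 80 4b 66 18 66 1b bb 5c 74 5a is 10 bytes > B = 6, so hash it first: H(key) = af, then zero-pad to 6 bytes: K' = af 00 00 00 00 00.
K' ⊕ ipad = 99 36 36 36 36 36; K' ⊕ opad = f3 5c 5c 5c 5c 5c.
Inner hash: sum = 153+54+54+54+54+54+65+66+65 = 619; mod 256 = 107 → 6b.
Outer hash (recomputed tag): sum = 243+92+92+92+92+92+107 = 810; mod 256 = 42 → 2a.
Recomputed tag = 2a; claimed = 66 → mismatch.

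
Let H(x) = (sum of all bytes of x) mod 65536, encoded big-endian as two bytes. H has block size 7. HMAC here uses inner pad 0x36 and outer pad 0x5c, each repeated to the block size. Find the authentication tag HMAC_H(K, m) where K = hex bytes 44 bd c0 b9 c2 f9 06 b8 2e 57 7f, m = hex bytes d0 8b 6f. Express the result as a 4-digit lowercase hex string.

Key hex bytes 44 bd c0 b9 c2 f9 06 b8 2e 57 7f is 11 bytes > B = 7, so hash it first: H(key) = 05 f7, then zero-pad to 7 bytes: K' = 05 f7 00 00 00 00 00.
K' ⊕ ipad = 33 c1 36 36 36 36 36.  K' ⊕ opad = 59 ab 5c 5c 5c 5c 5c.
Inner input = (K'⊕ipad) ∥ m = 33 c1 36 36 36 36 36 ∥ d0 8b 6f.
Inner hash: sum = 51+193+54+54+54+54+54+208+139+111 = 972 → 03 cc.
Outer input = (K'⊕opad) ∥ inner = 59 ab 5c 5c 5c 5c 5c ∥ 03 cc.
Outer hash (tag): sum = 89+171+92+92+92+92+92+3+204 = 927 → 03 9f.

039f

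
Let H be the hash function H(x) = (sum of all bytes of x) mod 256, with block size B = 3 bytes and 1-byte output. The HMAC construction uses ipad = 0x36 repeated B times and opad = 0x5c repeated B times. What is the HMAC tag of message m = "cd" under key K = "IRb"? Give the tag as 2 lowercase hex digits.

Key "IRb" = 49 52 62 is exactly B = 3 bytes: K' = 49 52 62.
K' ⊕ ipad = 7f 64 54.  K' ⊕ opad = 15 0e 3e.
Inner input = (K'⊕ipad) ∥ m = 7f 64 54 ∥ 63 64.
Inner hash: sum = 127+100+84+99+100 = 510; mod 256 = 254 → fe.
Outer input = (K'⊕opad) ∥ inner = 15 0e 3e ∥ fe.
Outer hash (tag): sum = 21+14+62+254 = 351; mod 256 = 95 → 5f.

5f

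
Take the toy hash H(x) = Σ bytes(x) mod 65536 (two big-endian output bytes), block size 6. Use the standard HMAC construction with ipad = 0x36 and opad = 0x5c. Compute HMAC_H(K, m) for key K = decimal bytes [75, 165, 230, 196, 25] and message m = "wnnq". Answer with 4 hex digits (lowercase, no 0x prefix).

0402

Key decimal bytes [75, 165, 230, 196, 25] = 4b a5 e6 c4 19 is 5 bytes ≤ B = 6; zero-pad to 6 bytes: K' = 4b a5 e6 c4 19 00.
K' ⊕ ipad = 7d 93 d0 f2 2f 36.  K' ⊕ opad = 17 f9 ba 98 45 5c.
Inner input = (K'⊕ipad) ∥ m = 7d 93 d0 f2 2f 36 ∥ 77 6e 6e 71.
Inner hash: sum = 125+147+208+242+47+54+119+110+110+113 = 1275 → 04 fb.
Outer input = (K'⊕opad) ∥ inner = 17 f9 ba 98 45 5c ∥ 04 fb.
Outer hash (tag): sum = 23+249+186+152+69+92+4+251 = 1026 → 04 02.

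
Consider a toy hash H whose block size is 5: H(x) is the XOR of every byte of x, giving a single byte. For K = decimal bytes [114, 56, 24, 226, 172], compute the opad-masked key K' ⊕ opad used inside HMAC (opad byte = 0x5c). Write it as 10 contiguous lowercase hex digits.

Key decimal bytes [114, 56, 24, 226, 172] = 72 38 18 e2 ac is exactly B = 5 bytes: K' = 72 38 18 e2 ac.
XOR each byte with 0x5c: 72⊕5c=2e, 38⊕5c=64, 18⊕5c=44, e2⊕5c=be, ac⊕5c=f0.

2e6444bef0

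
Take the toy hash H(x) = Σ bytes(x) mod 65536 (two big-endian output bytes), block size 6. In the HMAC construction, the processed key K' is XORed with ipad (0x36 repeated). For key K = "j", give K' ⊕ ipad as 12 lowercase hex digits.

5c3636363636

Key "j" = 6a is 1 byte ≤ B = 6; zero-pad to 6 bytes: K' = 6a 00 00 00 00 00.
XOR each byte with 0x36: 6a⊕36=5c, 00⊕36=36, 00⊕36=36, 00⊕36=36, 00⊕36=36, 00⊕36=36.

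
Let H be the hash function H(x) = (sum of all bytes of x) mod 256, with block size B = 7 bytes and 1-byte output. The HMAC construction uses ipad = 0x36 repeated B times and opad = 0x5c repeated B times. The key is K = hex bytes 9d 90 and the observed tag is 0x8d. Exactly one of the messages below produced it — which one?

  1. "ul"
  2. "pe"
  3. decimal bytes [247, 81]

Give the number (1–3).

2

Key hex bytes 9d 90 is 2 bytes ≤ B = 7; zero-pad to 7 bytes: K' = 9d 90 00 00 00 00 00.
K' ⊕ ipad = ab a6 36 36 36 36 36; K' ⊕ opad = c1 cc 5c 5c 5c 5c 5c.
m1: inner = H(ab a6 36 36 36 36 36 75 6c) = 40; tag = H(c1 cc 5c 5c 5c 5c 5c 40) = 99
m2: inner = H(ab a6 36 36 36 36 36 70 65) = 34; tag = H(c1 cc 5c 5c 5c 5c 5c 34) = 8d ← matches
m3: inner = H(ab a6 36 36 36 36 36 f7 51) = a7; tag = H(c1 cc 5c 5c 5c 5c 5c a7) = 00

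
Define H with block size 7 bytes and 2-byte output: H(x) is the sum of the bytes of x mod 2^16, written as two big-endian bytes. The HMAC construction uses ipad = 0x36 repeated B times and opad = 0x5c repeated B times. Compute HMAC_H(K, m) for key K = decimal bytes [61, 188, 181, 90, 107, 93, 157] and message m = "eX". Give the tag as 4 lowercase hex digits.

Key decimal bytes [61, 188, 181, 90, 107, 93, 157] = 3d bc b5 5a 6b 5d 9d is exactly B = 7 bytes: K' = 3d bc b5 5a 6b 5d 9d.
K' ⊕ ipad = 0b 8a 83 6c 5d 6b ab.  K' ⊕ opad = 61 e0 e9 06 37 01 c1.
Inner input = (K'⊕ipad) ∥ m = 0b 8a 83 6c 5d 6b ab ∥ 65 58.
Inner hash: sum = 11+138+131+108+93+107+171+101+88 = 948 → 03 b4.
Outer input = (K'⊕opad) ∥ inner = 61 e0 e9 06 37 01 c1 ∥ 03 b4.
Outer hash (tag): sum = 97+224+233+6+55+1+193+3+180 = 992 → 03 e0.

03e0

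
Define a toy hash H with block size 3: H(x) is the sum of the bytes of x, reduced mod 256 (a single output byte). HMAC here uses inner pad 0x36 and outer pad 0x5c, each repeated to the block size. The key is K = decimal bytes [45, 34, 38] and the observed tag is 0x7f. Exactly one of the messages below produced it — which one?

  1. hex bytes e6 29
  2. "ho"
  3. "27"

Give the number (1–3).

Key decimal bytes [45, 34, 38] = 2d 22 26 is exactly B = 3 bytes: K' = 2d 22 26.
K' ⊕ ipad = 1b 14 10; K' ⊕ opad = 71 7e 7a.
m1: inner = H(1b 14 10 e6 29) = 4e; tag = H(71 7e 7a 4e) = b7
m2: inner = H(1b 14 10 68 6f) = 16; tag = H(71 7e 7a 16) = 7f ← matches
m3: inner = H(1b 14 10 32 37) = a8; tag = H(71 7e 7a a8) = 11

2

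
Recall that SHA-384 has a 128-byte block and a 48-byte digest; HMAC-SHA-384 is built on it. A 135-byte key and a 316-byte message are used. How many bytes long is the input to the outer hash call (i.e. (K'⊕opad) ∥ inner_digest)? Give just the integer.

Key is 135 > 128 bytes, so it is hashed to 48 bytes then zero-padded to 128: |K'| = 128.
Outer input = (K'⊕opad) ∥ H(inner) → 128 + 48 = 176 bytes.

176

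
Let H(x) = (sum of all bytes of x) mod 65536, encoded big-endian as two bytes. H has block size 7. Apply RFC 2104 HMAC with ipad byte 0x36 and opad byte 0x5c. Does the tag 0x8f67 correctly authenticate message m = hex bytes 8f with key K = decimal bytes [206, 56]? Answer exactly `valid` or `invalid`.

invalid

Key decimal bytes [206, 56] = ce 38 is 2 bytes ≤ B = 7; zero-pad to 7 bytes: K' = ce 38 00 00 00 00 00.
K' ⊕ ipad = f8 0e 36 36 36 36 36; K' ⊕ opad = 92 64 5c 5c 5c 5c 5c.
Inner hash: sum = 248+14+54+54+54+54+54+143 = 675 → 02 a3.
Outer hash (recomputed tag): sum = 146+100+92+92+92+92+92+2+163 = 871 → 03 67.
Recomputed tag = 0367; claimed = 8f67 → mismatch.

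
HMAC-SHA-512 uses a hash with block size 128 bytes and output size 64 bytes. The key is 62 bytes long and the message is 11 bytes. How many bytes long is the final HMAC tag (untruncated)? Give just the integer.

64

The tag is one SHA-512 digest: 64 bytes.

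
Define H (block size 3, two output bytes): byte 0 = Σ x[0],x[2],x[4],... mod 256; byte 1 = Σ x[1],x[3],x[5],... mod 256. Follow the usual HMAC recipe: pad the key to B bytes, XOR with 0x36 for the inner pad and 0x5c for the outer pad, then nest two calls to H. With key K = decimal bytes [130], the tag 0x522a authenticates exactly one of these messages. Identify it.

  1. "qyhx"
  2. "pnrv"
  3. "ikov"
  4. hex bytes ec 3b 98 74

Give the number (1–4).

Key decimal bytes [130] = 82 is 1 byte ≤ B = 3; zero-pad to 3 bytes: K' = 82 00 00.
K' ⊕ ipad = b4 36 36; K' ⊕ opad = de 5c 5c.
m1: inner = H(b4 36 36 71 79 68 78) = db 0f; tag = H(de 5c 5c db 0f) = 4937
m2: inner = H(b4 36 36 70 6e 72 76) = ce 18; tag = H(de 5c 5c ce 18) = 522a ← matches
m3: inner = H(b4 36 36 69 6b 6f 76) = cb 0e; tag = H(de 5c 5c cb 0e) = 4827
m4: inner = H(b4 36 36 ec 3b 98 74) = 99 ba; tag = H(de 5c 5c 99 ba) = f4f5

2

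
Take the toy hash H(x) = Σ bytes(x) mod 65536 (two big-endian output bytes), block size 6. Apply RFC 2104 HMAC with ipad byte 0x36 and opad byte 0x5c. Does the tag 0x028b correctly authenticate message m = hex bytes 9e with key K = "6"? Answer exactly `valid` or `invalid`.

invalid

Key "6" = 36 is 1 byte ≤ B = 6; zero-pad to 6 bytes: K' = 36 00 00 00 00 00.
K' ⊕ ipad = 00 36 36 36 36 36; K' ⊕ opad = 6a 5c 5c 5c 5c 5c.
Inner hash: sum = 0+54+54+54+54+54+158 = 428 → 01 ac.
Outer hash (recomputed tag): sum = 106+92+92+92+92+92+1+172 = 739 → 02 e3.
Recomputed tag = 02e3; claimed = 028b → mismatch.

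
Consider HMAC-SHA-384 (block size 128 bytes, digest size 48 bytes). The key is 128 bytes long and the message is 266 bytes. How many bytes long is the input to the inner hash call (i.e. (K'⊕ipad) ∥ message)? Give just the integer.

Key is 128 ≤ 128 bytes, zero-padded: |K'| = 128.
Inner input = (K'⊕ipad) ∥ m → 128 + 266 = 394 bytes.

394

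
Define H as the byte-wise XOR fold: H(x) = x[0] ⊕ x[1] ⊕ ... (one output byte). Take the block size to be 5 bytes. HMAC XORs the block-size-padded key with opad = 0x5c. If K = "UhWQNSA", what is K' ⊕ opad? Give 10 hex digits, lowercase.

Key "UhWQNSA" = 55 68 57 51 4e 53 41 is 7 bytes > B = 5, so hash it first: H(key) = 67, then zero-pad to 5 bytes: K' = 67 00 00 00 00.
XOR each byte with 0x5c: 67⊕5c=3b, 00⊕5c=5c, 00⊕5c=5c, 00⊕5c=5c, 00⊕5c=5c.

3b5c5c5c5c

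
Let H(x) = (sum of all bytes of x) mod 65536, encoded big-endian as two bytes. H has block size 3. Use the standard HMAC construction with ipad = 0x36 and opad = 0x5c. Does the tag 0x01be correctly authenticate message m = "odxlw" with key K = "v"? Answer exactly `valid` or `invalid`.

Key "v" = 76 is 1 byte ≤ B = 3; zero-pad to 3 bytes: K' = 76 00 00.
K' ⊕ ipad = 40 36 36; K' ⊕ opad = 2a 5c 5c.
Inner hash: sum = 64+54+54+111+100+120+108+119 = 730 → 02 da.
Outer hash (recomputed tag): sum = 42+92+92+2+218 = 446 → 01 be.
Recomputed tag = 01be; claimed = 01be → match.

valid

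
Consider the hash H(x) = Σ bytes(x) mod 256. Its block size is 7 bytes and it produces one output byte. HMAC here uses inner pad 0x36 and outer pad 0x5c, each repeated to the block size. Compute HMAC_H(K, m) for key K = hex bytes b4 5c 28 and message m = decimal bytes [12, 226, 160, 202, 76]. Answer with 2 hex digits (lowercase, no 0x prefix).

52

Key hex bytes b4 5c 28 is 3 bytes ≤ B = 7; zero-pad to 7 bytes: K' = b4 5c 28 00 00 00 00.
K' ⊕ ipad = 82 6a 1e 36 36 36 36.  K' ⊕ opad = e8 00 74 5c 5c 5c 5c.
Inner input = (K'⊕ipad) ∥ m = 82 6a 1e 36 36 36 36 ∥ 0c e2 a0 ca 4c.
Inner hash: sum = 130+106+30+54+54+54+54+12+226+160+202+76 = 1158; mod 256 = 134 → 86.
Outer input = (K'⊕opad) ∥ inner = e8 00 74 5c 5c 5c 5c ∥ 86.
Outer hash (tag): sum = 232+0+116+92+92+92+92+134 = 850; mod 256 = 82 → 52.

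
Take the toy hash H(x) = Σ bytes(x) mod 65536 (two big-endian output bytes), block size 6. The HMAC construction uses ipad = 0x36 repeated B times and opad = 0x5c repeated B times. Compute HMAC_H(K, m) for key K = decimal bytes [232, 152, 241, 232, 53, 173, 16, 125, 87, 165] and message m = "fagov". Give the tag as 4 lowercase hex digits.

0275

Key decimal bytes [232, 152, 241, 232, 53, 173, 16, 125, 87, 165] = e8 98 f1 e8 35 ad 10 7d 57 a5 is 10 bytes > B = 6, so hash it first: H(key) = 05 c4, then zero-pad to 6 bytes: K' = 05 c4 00 00 00 00.
K' ⊕ ipad = 33 f2 36 36 36 36.  K' ⊕ opad = 59 98 5c 5c 5c 5c.
Inner input = (K'⊕ipad) ∥ m = 33 f2 36 36 36 36 ∥ 66 61 67 6f 76.
Inner hash: sum = 51+242+54+54+54+54+102+97+103+111+118 = 1040 → 04 10.
Outer input = (K'⊕opad) ∥ inner = 59 98 5c 5c 5c 5c ∥ 04 10.
Outer hash (tag): sum = 89+152+92+92+92+92+4+16 = 629 → 02 75.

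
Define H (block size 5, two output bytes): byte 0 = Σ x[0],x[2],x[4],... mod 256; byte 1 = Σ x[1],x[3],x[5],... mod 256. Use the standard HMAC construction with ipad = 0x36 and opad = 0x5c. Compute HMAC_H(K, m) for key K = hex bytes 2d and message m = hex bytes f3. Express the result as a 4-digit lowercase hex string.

Key hex bytes 2d is 1 byte ≤ B = 5; zero-pad to 5 bytes: K' = 2d 00 00 00 00.
K' ⊕ ipad = 1b 36 36 36 36.  K' ⊕ opad = 71 5c 5c 5c 5c.
Inner input = (K'⊕ipad) ∥ m = 1b 36 36 36 36 ∥ f3.
Inner hash: even-index sum = 135 mod 256 = 135; odd-index sum = 351 mod 256 = 95 → 87 5f.
Outer input = (K'⊕opad) ∥ inner = 71 5c 5c 5c 5c ∥ 87 5f.
Outer hash (tag): even-index sum = 392 mod 256 = 136; odd-index sum = 319 mod 256 = 63 → 88 3f.

883f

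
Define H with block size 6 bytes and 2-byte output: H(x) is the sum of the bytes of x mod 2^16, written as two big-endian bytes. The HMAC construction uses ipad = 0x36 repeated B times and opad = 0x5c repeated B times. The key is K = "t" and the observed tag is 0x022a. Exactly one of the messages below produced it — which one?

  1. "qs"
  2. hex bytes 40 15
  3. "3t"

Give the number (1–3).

Key "t" = 74 is 1 byte ≤ B = 6; zero-pad to 6 bytes: K' = 74 00 00 00 00 00.
K' ⊕ ipad = 42 36 36 36 36 36; K' ⊕ opad = 28 5c 5c 5c 5c 5c.
m1: inner = H(42 36 36 36 36 36 71 73) = 02 34; tag = H(28 5c 5c 5c 5c 5c 02 34) = 022a ← matches
m2: inner = H(42 36 36 36 36 36 40 15) = 01 a5; tag = H(28 5c 5c 5c 5c 5c 01 a5) = 029a
m3: inner = H(42 36 36 36 36 36 33 74) = 01 f7; tag = H(28 5c 5c 5c 5c 5c 01 f7) = 02ec

1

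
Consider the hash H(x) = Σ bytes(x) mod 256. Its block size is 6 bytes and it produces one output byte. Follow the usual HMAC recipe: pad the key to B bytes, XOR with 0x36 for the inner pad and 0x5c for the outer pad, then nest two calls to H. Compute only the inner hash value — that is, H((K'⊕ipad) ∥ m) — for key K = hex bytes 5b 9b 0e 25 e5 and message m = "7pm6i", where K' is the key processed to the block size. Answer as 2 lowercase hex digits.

Key hex bytes 5b 9b 0e 25 e5 is 5 bytes ≤ B = 6; zero-pad to 6 bytes: K' = 5b 9b 0e 25 e5 00.
K' ⊕ ipad = 6d ad 38 13 d3 36.
Inner input = 6d ad 38 13 d3 36 ∥ 37 70 6d 36 69.
Inner hash: sum = 109+173+56+19+211+54+55+112+109+54+105 = 1057; mod 256 = 33 → 21.

21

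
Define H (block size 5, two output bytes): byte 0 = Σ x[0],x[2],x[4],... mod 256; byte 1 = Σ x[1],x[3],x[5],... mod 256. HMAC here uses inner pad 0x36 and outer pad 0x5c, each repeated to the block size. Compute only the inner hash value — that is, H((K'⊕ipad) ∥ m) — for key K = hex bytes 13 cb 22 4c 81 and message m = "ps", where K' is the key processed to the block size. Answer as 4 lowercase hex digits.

Key hex bytes 13 cb 22 4c 81 is exactly B = 5 bytes: K' = 13 cb 22 4c 81.
K' ⊕ ipad = 25 fd 14 7a b7.
Inner input = 25 fd 14 7a b7 ∥ 70 73.
Inner hash: even-index sum = 355 mod 256 = 99; odd-index sum = 487 mod 256 = 231 → 63 e7.

63e7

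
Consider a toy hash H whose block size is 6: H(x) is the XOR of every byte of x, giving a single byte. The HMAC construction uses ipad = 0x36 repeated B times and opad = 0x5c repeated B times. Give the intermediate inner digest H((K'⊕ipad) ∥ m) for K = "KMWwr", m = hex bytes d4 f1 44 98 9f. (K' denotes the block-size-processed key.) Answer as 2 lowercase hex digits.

32

Key "KMWwr" = 4b 4d 57 77 72 is 5 bytes ≤ B = 6; zero-pad to 6 bytes: K' = 4b 4d 57 77 72 00.
K' ⊕ ipad = 7d 7b 61 41 44 36.
Inner input = 7d 7b 61 41 44 36 ∥ d4 f1 44 98 9f.
Inner hash: XOR 7d⊕7b⊕61⊕41⊕44⊕36⊕d4⊕f1⊕44⊕98⊕9f = 32.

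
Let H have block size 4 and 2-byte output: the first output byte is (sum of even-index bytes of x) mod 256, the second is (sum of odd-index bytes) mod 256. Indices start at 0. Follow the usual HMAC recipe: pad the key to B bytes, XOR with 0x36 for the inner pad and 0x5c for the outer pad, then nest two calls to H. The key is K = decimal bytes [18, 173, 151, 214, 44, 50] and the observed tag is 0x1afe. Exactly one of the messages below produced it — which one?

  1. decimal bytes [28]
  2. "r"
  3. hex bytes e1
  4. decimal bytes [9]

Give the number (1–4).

Key decimal bytes [18, 173, 151, 214, 44, 50] = 12 ad 97 d6 2c 32 is 6 bytes > B = 4, so hash it first: H(key) = d5 b5, then zero-pad to 4 bytes: K' = d5 b5 00 00.
K' ⊕ ipad = e3 83 36 36; K' ⊕ opad = 89 e9 5c 5c.
m1: inner = H(e3 83 36 36 1c) = 35 b9; tag = H(89 e9 5c 5c 35 b9) = 1afe ← matches
m2: inner = H(e3 83 36 36 72) = 8b b9; tag = H(89 e9 5c 5c 8b b9) = 70fe
m3: inner = H(e3 83 36 36 e1) = fa b9; tag = H(89 e9 5c 5c fa b9) = dffe
m4: inner = H(e3 83 36 36 09) = 22 b9; tag = H(89 e9 5c 5c 22 b9) = 07fe

1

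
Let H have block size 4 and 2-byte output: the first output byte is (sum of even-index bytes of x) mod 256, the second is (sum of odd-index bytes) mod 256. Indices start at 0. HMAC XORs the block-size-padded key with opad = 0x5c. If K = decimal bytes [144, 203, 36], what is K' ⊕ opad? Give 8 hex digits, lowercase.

cc97785c

Key decimal bytes [144, 203, 36] = 90 cb 24 is 3 bytes ≤ B = 4; zero-pad to 4 bytes: K' = 90 cb 24 00.
XOR each byte with 0x5c: 90⊕5c=cc, cb⊕5c=97, 24⊕5c=78, 00⊕5c=5c.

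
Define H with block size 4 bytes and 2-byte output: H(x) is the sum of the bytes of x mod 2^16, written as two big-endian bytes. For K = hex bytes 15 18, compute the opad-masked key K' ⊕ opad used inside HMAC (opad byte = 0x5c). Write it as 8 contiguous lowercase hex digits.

49445c5c

Key hex bytes 15 18 is 2 bytes ≤ B = 4; zero-pad to 4 bytes: K' = 15 18 00 00.
XOR each byte with 0x5c: 15⊕5c=49, 18⊕5c=44, 00⊕5c=5c, 00⊕5c=5c.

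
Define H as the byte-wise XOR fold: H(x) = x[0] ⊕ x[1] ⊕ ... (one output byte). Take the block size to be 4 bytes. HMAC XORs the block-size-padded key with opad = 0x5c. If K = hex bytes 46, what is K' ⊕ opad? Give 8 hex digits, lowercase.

1a5c5c5c

Key hex bytes 46 is 1 byte ≤ B = 4; zero-pad to 4 bytes: K' = 46 00 00 00.
XOR each byte with 0x5c: 46⊕5c=1a, 00⊕5c=5c, 00⊕5c=5c, 00⊕5c=5c.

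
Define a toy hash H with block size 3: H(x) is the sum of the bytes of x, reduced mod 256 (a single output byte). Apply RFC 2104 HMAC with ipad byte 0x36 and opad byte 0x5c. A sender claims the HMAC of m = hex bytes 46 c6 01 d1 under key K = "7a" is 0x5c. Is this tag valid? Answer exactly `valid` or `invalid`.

invalid

Key "7a" = 37 61 is 2 bytes ≤ B = 3; zero-pad to 3 bytes: K' = 37 61 00.
K' ⊕ ipad = 01 57 36; K' ⊕ opad = 6b 3d 5c.
Inner hash: sum = 1+87+54+70+198+1+209 = 620; mod 256 = 108 → 6c.
Outer hash (recomputed tag): sum = 107+61+92+108 = 368; mod 256 = 112 → 70.
Recomputed tag = 70; claimed = 5c → mismatch.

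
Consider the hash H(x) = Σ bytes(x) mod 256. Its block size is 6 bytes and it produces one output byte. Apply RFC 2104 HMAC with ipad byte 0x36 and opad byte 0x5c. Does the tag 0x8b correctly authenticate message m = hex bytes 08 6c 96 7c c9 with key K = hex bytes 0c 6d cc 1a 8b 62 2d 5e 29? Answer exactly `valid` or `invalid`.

Key hex bytes 0c 6d cc 1a 8b 62 2d 5e 29 is 9 bytes > B = 6, so hash it first: H(key) = 00, then zero-pad to 6 bytes: K' = 00 00 00 00 00 00.
K' ⊕ ipad = 36 36 36 36 36 36; K' ⊕ opad = 5c 5c 5c 5c 5c 5c.
Inner hash: sum = 54+54+54+54+54+54+8+108+150+124+201 = 915; mod 256 = 147 → 93.
Outer hash (recomputed tag): sum = 92+92+92+92+92+92+147 = 699; mod 256 = 187 → bb.
Recomputed tag = bb; claimed = 8b → mismatch.

invalid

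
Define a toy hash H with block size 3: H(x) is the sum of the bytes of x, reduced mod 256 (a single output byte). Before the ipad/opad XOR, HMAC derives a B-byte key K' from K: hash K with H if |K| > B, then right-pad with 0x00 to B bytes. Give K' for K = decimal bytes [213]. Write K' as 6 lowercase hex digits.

Key decimal bytes [213] = d5 is 1 byte ≤ B = 3; zero-pad to 3 bytes: K' = d5 00 00.

d50000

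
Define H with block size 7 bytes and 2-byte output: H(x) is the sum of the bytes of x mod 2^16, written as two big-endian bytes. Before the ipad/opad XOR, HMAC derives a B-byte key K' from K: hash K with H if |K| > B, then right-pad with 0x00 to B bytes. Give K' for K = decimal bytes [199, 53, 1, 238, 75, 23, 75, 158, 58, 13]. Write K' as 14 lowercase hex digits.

|K| = 10 > B = 7, so first hash the key.
H(K): sum = 199+53+1+238+75+23+75+158+58+13 = 893 → 03 7d.
Zero-pad H(K) = 03 7d to 7 bytes: K' = 03 7d 00 00 00 00 00.

037d0000000000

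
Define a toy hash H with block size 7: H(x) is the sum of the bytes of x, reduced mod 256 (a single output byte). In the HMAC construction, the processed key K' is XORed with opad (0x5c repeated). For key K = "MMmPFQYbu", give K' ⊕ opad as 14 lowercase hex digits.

425c5c5c5c5c5c

Key "MMmPFQYbu" = 4d 4d 6d 50 46 51 59 62 75 is 9 bytes > B = 7, so hash it first: H(key) = 1e, then zero-pad to 7 bytes: K' = 1e 00 00 00 00 00 00.
XOR each byte with 0x5c: 1e⊕5c=42, 00⊕5c=5c, 00⊕5c=5c, 00⊕5c=5c, 00⊕5c=5c, 00⊕5c=5c, 00⊕5c=5c.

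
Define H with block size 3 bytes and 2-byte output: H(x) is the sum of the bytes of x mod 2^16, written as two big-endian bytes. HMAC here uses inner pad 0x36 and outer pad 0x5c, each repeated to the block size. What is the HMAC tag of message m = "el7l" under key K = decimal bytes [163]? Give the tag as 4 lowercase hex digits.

022e

Key decimal bytes [163] = a3 is 1 byte ≤ B = 3; zero-pad to 3 bytes: K' = a3 00 00.
K' ⊕ ipad = 95 36 36.  K' ⊕ opad = ff 5c 5c.
Inner input = (K'⊕ipad) ∥ m = 95 36 36 ∥ 65 6c 37 6c.
Inner hash: sum = 149+54+54+101+108+55+108 = 629 → 02 75.
Outer input = (K'⊕opad) ∥ inner = ff 5c 5c ∥ 02 75.
Outer hash (tag): sum = 255+92+92+2+117 = 558 → 02 2e.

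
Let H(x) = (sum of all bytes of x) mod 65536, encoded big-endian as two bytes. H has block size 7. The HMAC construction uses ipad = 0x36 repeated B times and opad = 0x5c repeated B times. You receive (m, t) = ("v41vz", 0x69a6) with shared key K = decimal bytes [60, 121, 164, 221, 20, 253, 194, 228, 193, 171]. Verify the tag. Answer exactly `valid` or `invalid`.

invalid

Key decimal bytes [60, 121, 164, 221, 20, 253, 194, 228, 193, 171] = 3c 79 a4 dd 14 fd c2 e4 c1 ab is 10 bytes > B = 7, so hash it first: H(key) = 06 59, then zero-pad to 7 bytes: K' = 06 59 00 00 00 00 00.
K' ⊕ ipad = 30 6f 36 36 36 36 36; K' ⊕ opad = 5a 05 5c 5c 5c 5c 5c.
Inner hash: sum = 48+111+54+54+54+54+54+118+52+49+118+122 = 888 → 03 78.
Outer hash (recomputed tag): sum = 90+5+92+92+92+92+92+3+120 = 678 → 02 a6.
Recomputed tag = 02a6; claimed = 69a6 → mismatch.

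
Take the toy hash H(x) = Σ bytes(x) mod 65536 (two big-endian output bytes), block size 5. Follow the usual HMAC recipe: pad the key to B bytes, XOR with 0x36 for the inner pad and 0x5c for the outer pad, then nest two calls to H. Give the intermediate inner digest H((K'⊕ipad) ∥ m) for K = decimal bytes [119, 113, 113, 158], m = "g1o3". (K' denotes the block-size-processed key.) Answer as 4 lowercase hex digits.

Key decimal bytes [119, 113, 113, 158] = 77 71 71 9e is 4 bytes ≤ B = 5; zero-pad to 5 bytes: K' = 77 71 71 9e 00.
K' ⊕ ipad = 41 47 47 a8 36.
Inner input = 41 47 47 a8 36 ∥ 67 31 6f 33.
Inner hash: sum = 65+71+71+168+54+103+49+111+51 = 743 → 02 e7.

02e7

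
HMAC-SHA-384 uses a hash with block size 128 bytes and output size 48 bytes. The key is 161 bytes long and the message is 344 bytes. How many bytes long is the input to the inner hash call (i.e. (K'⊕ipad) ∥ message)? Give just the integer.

Key is 161 > 128 bytes, so it is hashed to 48 bytes then zero-padded to 128: |K'| = 128.
Inner input = (K'⊕ipad) ∥ m → 128 + 344 = 472 bytes.

472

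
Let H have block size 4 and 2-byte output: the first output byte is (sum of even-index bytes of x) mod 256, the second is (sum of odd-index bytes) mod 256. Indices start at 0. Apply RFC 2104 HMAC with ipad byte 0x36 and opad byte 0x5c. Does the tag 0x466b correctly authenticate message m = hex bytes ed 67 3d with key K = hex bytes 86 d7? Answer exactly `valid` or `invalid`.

Key hex bytes 86 d7 is 2 bytes ≤ B = 4; zero-pad to 4 bytes: K' = 86 d7 00 00.
K' ⊕ ipad = b0 e1 36 36; K' ⊕ opad = da 8b 5c 5c.
Inner hash: even-index sum = 528 mod 256 = 16; odd-index sum = 382 mod 256 = 126 → 10 7e.
Outer hash (recomputed tag): even-index sum = 326 mod 256 = 70; odd-index sum = 357 mod 256 = 101 → 46 65.
Recomputed tag = 4665; claimed = 466b → mismatch.

invalid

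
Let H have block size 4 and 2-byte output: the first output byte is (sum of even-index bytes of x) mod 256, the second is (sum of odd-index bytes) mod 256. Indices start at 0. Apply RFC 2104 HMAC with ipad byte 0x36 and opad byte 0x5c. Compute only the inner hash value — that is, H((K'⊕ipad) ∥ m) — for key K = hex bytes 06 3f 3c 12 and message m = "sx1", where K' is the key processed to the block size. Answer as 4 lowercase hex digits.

Key hex bytes 06 3f 3c 12 is exactly B = 4 bytes: K' = 06 3f 3c 12.
K' ⊕ ipad = 30 09 0a 24.
Inner input = 30 09 0a 24 ∥ 73 78 31.
Inner hash: even-index sum = 222 mod 256 = 222; odd-index sum = 165 mod 256 = 165 → de a5.

dea5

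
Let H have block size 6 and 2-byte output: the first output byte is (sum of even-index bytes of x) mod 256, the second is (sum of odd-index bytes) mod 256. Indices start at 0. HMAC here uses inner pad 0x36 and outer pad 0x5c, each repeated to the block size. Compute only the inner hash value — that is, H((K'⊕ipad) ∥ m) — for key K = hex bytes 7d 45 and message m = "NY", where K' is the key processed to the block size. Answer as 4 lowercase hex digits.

0538

Key hex bytes 7d 45 is 2 bytes ≤ B = 6; zero-pad to 6 bytes: K' = 7d 45 00 00 00 00.
K' ⊕ ipad = 4b 73 36 36 36 36.
Inner input = 4b 73 36 36 36 36 ∥ 4e 59.
Inner hash: even-index sum = 261 mod 256 = 5; odd-index sum = 312 mod 256 = 56 → 05 38.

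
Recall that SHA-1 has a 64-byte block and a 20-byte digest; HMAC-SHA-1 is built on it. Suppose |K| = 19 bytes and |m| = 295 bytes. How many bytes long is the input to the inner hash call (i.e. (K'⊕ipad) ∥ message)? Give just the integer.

Key is 19 ≤ 64 bytes, zero-padded: |K'| = 64.
Inner input = (K'⊕ipad) ∥ m → 64 + 295 = 359 bytes.

359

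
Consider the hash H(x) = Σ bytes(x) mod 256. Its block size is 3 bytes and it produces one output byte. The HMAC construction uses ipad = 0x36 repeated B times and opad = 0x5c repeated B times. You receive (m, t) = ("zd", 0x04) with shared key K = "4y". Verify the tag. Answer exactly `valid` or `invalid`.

invalid

Key "4y" = 34 79 is 2 bytes ≤ B = 3; zero-pad to 3 bytes: K' = 34 79 00.
K' ⊕ ipad = 02 4f 36; K' ⊕ opad = 68 25 5c.
Inner hash: sum = 2+79+54+122+100 = 357; mod 256 = 101 → 65.
Outer hash (recomputed tag): sum = 104+37+92+101 = 334; mod 256 = 78 → 4e.
Recomputed tag = 4e; claimed = 04 → mismatch.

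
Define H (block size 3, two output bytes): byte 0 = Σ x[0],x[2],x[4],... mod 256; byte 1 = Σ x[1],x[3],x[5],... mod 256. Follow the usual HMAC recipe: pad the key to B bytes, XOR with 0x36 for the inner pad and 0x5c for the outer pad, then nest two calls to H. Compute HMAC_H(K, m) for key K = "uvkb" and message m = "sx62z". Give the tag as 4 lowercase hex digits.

293a

Key "uvkb" = 75 76 6b 62 is 4 bytes > B = 3, so hash it first: H(key) = e0 d8, then zero-pad to 3 bytes: K' = e0 d8 00.
K' ⊕ ipad = d6 ee 36.  K' ⊕ opad = bc 84 5c.
Inner input = (K'⊕ipad) ∥ m = d6 ee 36 ∥ 73 78 36 32 7a.
Inner hash: even-index sum = 438 mod 256 = 182; odd-index sum = 529 mod 256 = 17 → b6 11.
Outer input = (K'⊕opad) ∥ inner = bc 84 5c ∥ b6 11.
Outer hash (tag): even-index sum = 297 mod 256 = 41; odd-index sum = 314 mod 256 = 58 → 29 3a.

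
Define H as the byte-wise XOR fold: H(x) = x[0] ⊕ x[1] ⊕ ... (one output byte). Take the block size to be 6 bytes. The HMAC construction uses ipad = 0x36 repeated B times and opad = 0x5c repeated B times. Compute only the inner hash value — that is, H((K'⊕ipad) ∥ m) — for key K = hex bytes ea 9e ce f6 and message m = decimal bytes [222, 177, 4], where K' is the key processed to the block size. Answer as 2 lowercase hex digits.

27

Key hex bytes ea 9e ce f6 is 4 bytes ≤ B = 6; zero-pad to 6 bytes: K' = ea 9e ce f6 00 00.
K' ⊕ ipad = dc a8 f8 c0 36 36.
Inner input = dc a8 f8 c0 36 36 ∥ de b1 04.
Inner hash: XOR dc⊕a8⊕f8⊕c0⊕36⊕36⊕de⊕b1⊕04 = 27.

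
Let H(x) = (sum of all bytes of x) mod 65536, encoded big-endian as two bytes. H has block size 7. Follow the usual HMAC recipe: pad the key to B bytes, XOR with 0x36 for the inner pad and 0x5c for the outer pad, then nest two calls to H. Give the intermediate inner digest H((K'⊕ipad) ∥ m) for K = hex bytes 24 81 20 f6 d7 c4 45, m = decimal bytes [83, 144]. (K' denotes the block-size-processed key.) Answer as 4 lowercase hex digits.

04c8

Key hex bytes 24 81 20 f6 d7 c4 45 is exactly B = 7 bytes: K' = 24 81 20 f6 d7 c4 45.
K' ⊕ ipad = 12 b7 16 c0 e1 f2 73.
Inner input = 12 b7 16 c0 e1 f2 73 ∥ 53 90.
Inner hash: sum = 18+183+22+192+225+242+115+83+144 = 1224 → 04 c8.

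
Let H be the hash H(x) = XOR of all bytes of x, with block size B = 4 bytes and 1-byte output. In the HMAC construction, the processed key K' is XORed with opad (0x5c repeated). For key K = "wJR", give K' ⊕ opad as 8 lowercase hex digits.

2b160e5c

Key "wJR" = 77 4a 52 is 3 bytes ≤ B = 4; zero-pad to 4 bytes: K' = 77 4a 52 00.
XOR each byte with 0x5c: 77⊕5c=2b, 4a⊕5c=16, 52⊕5c=0e, 00⊕5c=5c.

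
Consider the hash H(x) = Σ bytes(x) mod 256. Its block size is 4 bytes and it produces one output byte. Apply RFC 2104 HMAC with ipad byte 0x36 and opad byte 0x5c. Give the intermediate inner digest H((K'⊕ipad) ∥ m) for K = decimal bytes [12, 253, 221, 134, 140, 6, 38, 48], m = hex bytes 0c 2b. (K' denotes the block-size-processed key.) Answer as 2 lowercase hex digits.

3b

Key decimal bytes [12, 253, 221, 134, 140, 6, 38, 48] = 0c fd dd 86 8c 06 26 30 is 8 bytes > B = 4, so hash it first: H(key) = 54, then zero-pad to 4 bytes: K' = 54 00 00 00.
K' ⊕ ipad = 62 36 36 36.
Inner input = 62 36 36 36 ∥ 0c 2b.
Inner hash: sum = 98+54+54+54+12+43 = 315; mod 256 = 59 → 3b.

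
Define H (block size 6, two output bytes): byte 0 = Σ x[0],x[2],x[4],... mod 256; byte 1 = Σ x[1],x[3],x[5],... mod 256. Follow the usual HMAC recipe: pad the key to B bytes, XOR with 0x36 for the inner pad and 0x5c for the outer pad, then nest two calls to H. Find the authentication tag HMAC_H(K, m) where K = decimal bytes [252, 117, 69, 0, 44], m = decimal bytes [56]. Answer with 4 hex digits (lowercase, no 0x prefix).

b890

Key decimal bytes [252, 117, 69, 0, 44] = fc 75 45 00 2c is 5 bytes ≤ B = 6; zero-pad to 6 bytes: K' = fc 75 45 00 2c 00.
K' ⊕ ipad = ca 43 73 36 1a 36.  K' ⊕ opad = a0 29 19 5c 70 5c.
Inner input = (K'⊕ipad) ∥ m = ca 43 73 36 1a 36 ∥ 38.
Inner hash: even-index sum = 399 mod 256 = 143; odd-index sum = 175 mod 256 = 175 → 8f af.
Outer input = (K'⊕opad) ∥ inner = a0 29 19 5c 70 5c ∥ 8f af.
Outer hash (tag): even-index sum = 440 mod 256 = 184; odd-index sum = 400 mod 256 = 144 → b8 90.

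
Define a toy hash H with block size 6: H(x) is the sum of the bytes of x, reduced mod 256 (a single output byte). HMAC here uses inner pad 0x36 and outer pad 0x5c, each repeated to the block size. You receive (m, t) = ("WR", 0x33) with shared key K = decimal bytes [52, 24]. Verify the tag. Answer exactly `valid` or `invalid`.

invalid

Key decimal bytes [52, 24] = 34 18 is 2 bytes ≤ B = 6; zero-pad to 6 bytes: K' = 34 18 00 00 00 00.
K' ⊕ ipad = 02 2e 36 36 36 36; K' ⊕ opad = 68 44 5c 5c 5c 5c.
Inner hash: sum = 2+46+54+54+54+54+87+82 = 433; mod 256 = 177 → b1.
Outer hash (recomputed tag): sum = 104+68+92+92+92+92+177 = 717; mod 256 = 205 → cd.
Recomputed tag = cd; claimed = 33 → mismatch.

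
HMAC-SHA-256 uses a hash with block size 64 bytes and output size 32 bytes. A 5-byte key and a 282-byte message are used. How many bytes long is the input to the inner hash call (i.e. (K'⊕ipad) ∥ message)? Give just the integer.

346

Key is 5 ≤ 64 bytes, zero-padded: |K'| = 64.
Inner input = (K'⊕ipad) ∥ m → 64 + 282 = 346 bytes.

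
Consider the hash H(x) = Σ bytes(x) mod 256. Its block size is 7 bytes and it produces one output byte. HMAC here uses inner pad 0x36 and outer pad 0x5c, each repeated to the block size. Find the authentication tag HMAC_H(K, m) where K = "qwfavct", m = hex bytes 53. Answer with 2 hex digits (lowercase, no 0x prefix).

b9

Key "qwfavct" = 71 77 66 61 76 63 74 is exactly B = 7 bytes: K' = 71 77 66 61 76 63 74.
K' ⊕ ipad = 47 41 50 57 40 55 42.  K' ⊕ opad = 2d 2b 3a 3d 2a 3f 28.
Inner input = (K'⊕ipad) ∥ m = 47 41 50 57 40 55 42 ∥ 53.
Inner hash: sum = 71+65+80+87+64+85+66+83 = 601; mod 256 = 89 → 59.
Outer input = (K'⊕opad) ∥ inner = 2d 2b 3a 3d 2a 3f 28 ∥ 59.
Outer hash (tag): sum = 45+43+58+61+42+63+40+89 = 441; mod 256 = 185 → b9.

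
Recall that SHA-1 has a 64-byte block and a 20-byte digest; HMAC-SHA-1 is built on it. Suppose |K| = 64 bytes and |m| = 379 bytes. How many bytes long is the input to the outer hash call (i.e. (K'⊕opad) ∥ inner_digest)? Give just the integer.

Key is 64 ≤ 64 bytes, zero-padded: |K'| = 64.
Outer input = (K'⊕opad) ∥ H(inner) → 64 + 20 = 84 bytes.

84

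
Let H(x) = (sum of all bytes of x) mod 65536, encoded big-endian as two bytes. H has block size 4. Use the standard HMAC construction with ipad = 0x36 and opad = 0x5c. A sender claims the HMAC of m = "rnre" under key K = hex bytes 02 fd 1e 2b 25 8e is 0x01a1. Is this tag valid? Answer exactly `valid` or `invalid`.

Key hex bytes 02 fd 1e 2b 25 8e is 6 bytes > B = 4, so hash it first: H(key) = 01 fb, then zero-pad to 4 bytes: K' = 01 fb 00 00.
K' ⊕ ipad = 37 cd 36 36; K' ⊕ opad = 5d a7 5c 5c.
Inner hash: sum = 55+205+54+54+114+110+114+101 = 807 → 03 27.
Outer hash (recomputed tag): sum = 93+167+92+92+3+39 = 486 → 01 e6.
Recomputed tag = 01e6; claimed = 01a1 → mismatch.

invalid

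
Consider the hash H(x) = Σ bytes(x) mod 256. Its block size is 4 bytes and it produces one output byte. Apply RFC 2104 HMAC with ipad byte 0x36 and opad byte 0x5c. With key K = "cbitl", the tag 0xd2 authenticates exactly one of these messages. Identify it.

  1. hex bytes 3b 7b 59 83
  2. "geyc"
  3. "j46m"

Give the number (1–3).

1

Key "cbitl" = 63 62 69 74 6c is 5 bytes > B = 4, so hash it first: H(key) = 0e, then zero-pad to 4 bytes: K' = 0e 00 00 00.
K' ⊕ ipad = 38 36 36 36; K' ⊕ opad = 52 5c 5c 5c.
m1: inner = H(38 36 36 36 3b 7b 59 83) = 6c; tag = H(52 5c 5c 5c 6c) = d2 ← matches
m2: inner = H(38 36 36 36 67 65 79 63) = 82; tag = H(52 5c 5c 5c 82) = e8
m3: inner = H(38 36 36 36 6a 34 36 6d) = 1b; tag = H(52 5c 5c 5c 1b) = 81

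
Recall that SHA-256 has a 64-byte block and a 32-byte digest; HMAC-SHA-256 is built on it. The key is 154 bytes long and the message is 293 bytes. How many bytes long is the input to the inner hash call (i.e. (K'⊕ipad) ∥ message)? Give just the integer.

Key is 154 > 64 bytes, so it is hashed to 32 bytes then zero-padded to 64: |K'| = 64.
Inner input = (K'⊕ipad) ∥ m → 64 + 293 = 357 bytes.

357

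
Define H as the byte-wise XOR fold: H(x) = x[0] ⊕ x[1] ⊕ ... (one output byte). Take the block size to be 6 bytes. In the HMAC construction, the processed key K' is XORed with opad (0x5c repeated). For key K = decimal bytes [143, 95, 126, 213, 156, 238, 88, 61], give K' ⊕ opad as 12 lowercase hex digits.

305c5c5c5c5c

Key decimal bytes [143, 95, 126, 213, 156, 238, 88, 61] = 8f 5f 7e d5 9c ee 58 3d is 8 bytes > B = 6, so hash it first: H(key) = 6c, then zero-pad to 6 bytes: K' = 6c 00 00 00 00 00.
XOR each byte with 0x5c: 6c⊕5c=30, 00⊕5c=5c, 00⊕5c=5c, 00⊕5c=5c, 00⊕5c=5c, 00⊕5c=5c.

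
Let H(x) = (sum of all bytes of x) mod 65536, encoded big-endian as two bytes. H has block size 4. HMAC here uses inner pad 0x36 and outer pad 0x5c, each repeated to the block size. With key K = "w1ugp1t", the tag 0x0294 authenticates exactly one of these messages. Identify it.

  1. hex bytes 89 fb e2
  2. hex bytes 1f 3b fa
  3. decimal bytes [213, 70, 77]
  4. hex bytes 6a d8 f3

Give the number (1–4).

3

Key "w1ugp1t" = 77 31 75 67 70 31 74 is 7 bytes > B = 4, so hash it first: H(key) = 02 99, then zero-pad to 4 bytes: K' = 02 99 00 00.
K' ⊕ ipad = 34 af 36 36; K' ⊕ opad = 5e c5 5c 5c.
m1: inner = H(34 af 36 36 89 fb e2) = 03 b5; tag = H(5e c5 5c 5c 03 b5) = 0293
m2: inner = H(34 af 36 36 1f 3b fa) = 02 a3; tag = H(5e c5 5c 5c 02 a3) = 0280
m3: inner = H(34 af 36 36 d5 46 4d) = 02 b7; tag = H(5e c5 5c 5c 02 b7) = 0294 ← matches
m4: inner = H(34 af 36 36 6a d8 f3) = 03 84; tag = H(5e c5 5c 5c 03 84) = 0262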